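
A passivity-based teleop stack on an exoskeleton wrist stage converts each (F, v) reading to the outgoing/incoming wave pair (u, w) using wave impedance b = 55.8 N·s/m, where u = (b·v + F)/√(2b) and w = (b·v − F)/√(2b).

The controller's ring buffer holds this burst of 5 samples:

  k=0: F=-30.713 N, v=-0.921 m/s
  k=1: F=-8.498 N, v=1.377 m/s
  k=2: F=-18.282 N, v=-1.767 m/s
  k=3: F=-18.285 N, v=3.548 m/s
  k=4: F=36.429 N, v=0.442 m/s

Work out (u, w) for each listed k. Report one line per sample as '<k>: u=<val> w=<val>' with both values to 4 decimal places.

0: u=-7.7721 w=-1.9575
1: u=6.4690 w=8.0778
2: u=-11.0640 w=-7.6028
3: u=17.0098 w=20.4716
4: u=5.7830 w=-1.1137

k=0: b·v=55.8×(-0.921)=-51.3918; √(2b)=10.5641; u=(-51.3918+(-30.713))/10.5641=-7.7721, w=(-51.3918−(-30.713))/10.5641=-1.9575
k=1: b·v=55.8×1.377=76.8366; √(2b)=10.5641; u=(76.8366+(-8.498))/10.5641=6.4690, w=(76.8366−(-8.498))/10.5641=8.0778
k=2: b·v=55.8×(-1.767)=-98.5986; √(2b)=10.5641; u=(-98.5986+(-18.282))/10.5641=-11.0640, w=(-98.5986−(-18.282))/10.5641=-7.6028
k=3: b·v=55.8×3.548=197.9784; √(2b)=10.5641; u=(197.9784+(-18.285))/10.5641=17.0098, w=(197.9784−(-18.285))/10.5641=20.4716
k=4: b·v=55.8×0.442=24.6636; √(2b)=10.5641; u=(24.6636+36.429)/10.5641=5.7830, w=(24.6636−36.429)/10.5641=-1.1137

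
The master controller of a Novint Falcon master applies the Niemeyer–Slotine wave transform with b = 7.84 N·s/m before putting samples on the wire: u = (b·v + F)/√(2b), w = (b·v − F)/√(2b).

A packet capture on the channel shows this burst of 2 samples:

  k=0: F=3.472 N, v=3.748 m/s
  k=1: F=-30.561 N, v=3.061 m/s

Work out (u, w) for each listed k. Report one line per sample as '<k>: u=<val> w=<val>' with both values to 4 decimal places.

0: u=8.2975 w=6.5438
1: u=-1.6573 w=13.7783

k=0: b·v=7.84×3.748=29.3843; √(2b)=3.9598; u=(29.3843+3.472)/3.9598=8.2975, w=(29.3843−3.472)/3.9598=6.5438
k=1: b·v=7.84×3.061=23.9982; √(2b)=3.9598; u=(23.9982+(-30.561))/3.9598=-1.6573, w=(23.9982−(-30.561))/3.9598=13.7783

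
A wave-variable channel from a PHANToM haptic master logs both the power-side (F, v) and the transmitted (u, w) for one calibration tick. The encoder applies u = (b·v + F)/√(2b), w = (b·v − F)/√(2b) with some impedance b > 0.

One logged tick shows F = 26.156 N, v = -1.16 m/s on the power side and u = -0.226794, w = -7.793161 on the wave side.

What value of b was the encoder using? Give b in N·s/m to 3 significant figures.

u + w = -8.019955;  u + w = √(2b)·v, so √(2b) = -8.019955/(-1.16) = 6.913754.
b = (√(2b))²/2 = 47.799999/2 = 23.899999.
(Check via u − w = 2F/√(2b): u − w = 7.566367, 2F/√(2b) = 7.566367.)

b = 23.9 N·s/m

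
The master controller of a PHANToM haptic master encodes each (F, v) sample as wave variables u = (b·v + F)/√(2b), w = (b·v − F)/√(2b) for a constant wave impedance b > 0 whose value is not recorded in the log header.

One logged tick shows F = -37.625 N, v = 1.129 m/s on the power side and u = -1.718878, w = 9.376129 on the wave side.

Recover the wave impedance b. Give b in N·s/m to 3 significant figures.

u + w = 7.657251;  u + w = √(2b)·v, so √(2b) = 7.657251/1.129 = 6.782330.
b = (√(2b))²/2 = 46.000005/2 = 23.000003.
(Check via u − w = 2F/√(2b): u − w = -11.095007, 2F/√(2b) = -11.095007.)

b = 23 N·s/m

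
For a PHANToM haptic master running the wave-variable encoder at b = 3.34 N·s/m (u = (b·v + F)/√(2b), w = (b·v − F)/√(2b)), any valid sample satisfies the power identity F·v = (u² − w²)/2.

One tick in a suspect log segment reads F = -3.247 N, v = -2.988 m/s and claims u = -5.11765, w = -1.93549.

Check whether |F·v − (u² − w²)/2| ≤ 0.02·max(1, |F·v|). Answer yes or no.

no

F·v = (-3.247)×(-2.988) = 9.7020 W.
(u² − w²)/2 = (26.1903 − 3.7461)/2 = 11.2221 W.
|Δ| = 1.5201;  2% of max(1, |F·v|) = 0.1940.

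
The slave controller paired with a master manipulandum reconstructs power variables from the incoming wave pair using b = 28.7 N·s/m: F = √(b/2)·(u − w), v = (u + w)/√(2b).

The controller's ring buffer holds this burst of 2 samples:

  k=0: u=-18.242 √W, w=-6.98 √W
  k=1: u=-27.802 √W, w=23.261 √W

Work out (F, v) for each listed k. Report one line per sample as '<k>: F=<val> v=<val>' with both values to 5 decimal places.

k=0: u−w=-11.26200, u+w=-25.22200; √(b/2)=3.78814, √(2b)=7.57628; F=3.78814×(-11.262)=-42.66203, v=-25.22200/7.57628=-3.32907
k=1: u−w=-51.06300, u+w=-4.54100; √(b/2)=3.78814, √(2b)=7.57628; F=3.78814×(-51.063)=-193.43376, v=-4.54100/7.57628=-0.59937

0: F=-42.66203 v=-3.32907
1: F=-193.43376 v=-0.59937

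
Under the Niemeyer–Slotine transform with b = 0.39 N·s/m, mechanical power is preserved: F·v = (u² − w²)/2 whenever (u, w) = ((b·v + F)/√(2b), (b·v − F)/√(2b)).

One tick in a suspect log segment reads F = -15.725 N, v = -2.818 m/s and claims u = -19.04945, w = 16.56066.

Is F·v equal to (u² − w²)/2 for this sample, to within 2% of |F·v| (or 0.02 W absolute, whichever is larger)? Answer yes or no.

F·v = (-15.725)×(-2.818) = 44.3130 W.
(u² − w²)/2 = (362.8815 − 274.2555)/2 = 44.3130 W.
|Δ| = 0.0000;  2% of max(1, |F·v|) = 0.8863.

yes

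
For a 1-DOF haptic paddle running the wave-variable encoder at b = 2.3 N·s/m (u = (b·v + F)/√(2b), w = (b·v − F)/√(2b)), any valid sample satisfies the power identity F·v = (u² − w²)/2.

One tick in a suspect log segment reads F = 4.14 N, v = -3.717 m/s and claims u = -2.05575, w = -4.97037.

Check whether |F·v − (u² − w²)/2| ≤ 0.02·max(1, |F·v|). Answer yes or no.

F·v = 4.14×(-3.717) = -15.3884 W.
(u² − w²)/2 = (4.2261 − 24.7046)/2 = -10.2392 W.
|Δ| = 5.1491;  2% of max(1, |F·v|) = 0.3078.

no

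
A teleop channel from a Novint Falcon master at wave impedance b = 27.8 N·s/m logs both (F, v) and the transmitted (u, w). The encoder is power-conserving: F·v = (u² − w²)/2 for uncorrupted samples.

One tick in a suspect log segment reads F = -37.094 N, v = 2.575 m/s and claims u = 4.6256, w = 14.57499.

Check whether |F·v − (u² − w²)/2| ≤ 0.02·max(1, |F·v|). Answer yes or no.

yes

F·v = (-37.094)×2.575 = -95.5171 W.
(u² − w²)/2 = (21.3962 − 212.4303)/2 = -95.5171 W.
|Δ| = 0.0000;  2% of max(1, |F·v|) = 1.9103.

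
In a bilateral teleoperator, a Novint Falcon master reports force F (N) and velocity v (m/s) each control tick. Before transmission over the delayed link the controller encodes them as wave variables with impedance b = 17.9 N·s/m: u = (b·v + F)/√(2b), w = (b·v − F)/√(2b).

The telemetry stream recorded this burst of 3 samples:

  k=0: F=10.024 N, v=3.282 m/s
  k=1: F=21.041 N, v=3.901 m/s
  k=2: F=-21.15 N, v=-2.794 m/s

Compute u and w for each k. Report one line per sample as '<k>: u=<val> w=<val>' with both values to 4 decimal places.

0: u=11.4939 w=8.1433
1: u=15.1871 w=8.1538
2: u=-11.8935 w=-4.8239

k=0: b·v=17.9×3.282=58.7478; √(2b)=5.9833; u=(58.7478+10.024)/5.9833=11.4939, w=(58.7478−10.024)/5.9833=8.1433
k=1: b·v=17.9×3.901=69.8279; √(2b)=5.9833; u=(69.8279+21.041)/5.9833=15.1871, w=(69.8279−21.041)/5.9833=8.1538
k=2: b·v=17.9×(-2.794)=-50.0126; √(2b)=5.9833; u=(-50.0126+(-21.15))/5.9833=-11.8935, w=(-50.0126−(-21.15))/5.9833=-4.8239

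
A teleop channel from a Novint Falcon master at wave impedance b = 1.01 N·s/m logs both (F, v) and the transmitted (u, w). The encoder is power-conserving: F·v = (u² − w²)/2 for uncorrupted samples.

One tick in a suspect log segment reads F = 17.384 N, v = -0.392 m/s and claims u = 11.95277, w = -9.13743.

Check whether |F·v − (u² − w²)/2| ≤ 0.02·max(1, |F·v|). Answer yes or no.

no

F·v = 17.384×(-0.392) = -6.81453 W.
(u² − w²)/2 = (142.86871 − 83.49263)/2 = 29.68804 W.
|Δ| = 36.50257;  2% of max(1, |F·v|) = 0.13629.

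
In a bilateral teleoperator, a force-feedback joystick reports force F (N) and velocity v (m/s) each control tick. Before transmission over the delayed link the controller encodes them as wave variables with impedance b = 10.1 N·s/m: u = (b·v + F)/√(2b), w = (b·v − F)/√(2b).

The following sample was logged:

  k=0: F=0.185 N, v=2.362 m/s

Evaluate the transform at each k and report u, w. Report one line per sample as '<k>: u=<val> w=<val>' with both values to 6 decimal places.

0: u=5.349097 w=5.266773

k=0: b·v=10.1×2.362=23.856200; √(2b)=4.494441; u=(23.856200+0.185)/4.494441=5.349097, w=(23.856200−0.185)/4.494441=5.266773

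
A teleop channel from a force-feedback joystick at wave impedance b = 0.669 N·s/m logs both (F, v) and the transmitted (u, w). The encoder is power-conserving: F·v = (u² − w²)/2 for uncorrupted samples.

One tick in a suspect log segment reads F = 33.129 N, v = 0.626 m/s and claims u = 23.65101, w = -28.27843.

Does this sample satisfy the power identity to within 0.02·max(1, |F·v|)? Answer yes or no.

no

F·v = 33.129×0.626 = 20.73875 W.
(u² − w²)/2 = (559.37027 − 799.66960)/2 = -120.14966 W.
|Δ| = 140.88842;  2% of max(1, |F·v|) = 0.41478.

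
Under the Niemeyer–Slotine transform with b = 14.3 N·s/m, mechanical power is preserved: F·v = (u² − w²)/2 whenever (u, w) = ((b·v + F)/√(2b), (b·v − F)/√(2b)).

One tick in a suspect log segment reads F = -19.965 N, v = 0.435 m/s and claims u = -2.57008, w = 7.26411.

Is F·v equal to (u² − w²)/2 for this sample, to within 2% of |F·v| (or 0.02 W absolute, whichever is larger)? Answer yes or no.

no

F·v = (-19.965)×0.435 = -8.68478 W.
(u² − w²)/2 = (6.60531 − 52.76729)/2 = -23.08099 W.
|Δ| = 14.39622;  2% of max(1, |F·v|) = 0.17370.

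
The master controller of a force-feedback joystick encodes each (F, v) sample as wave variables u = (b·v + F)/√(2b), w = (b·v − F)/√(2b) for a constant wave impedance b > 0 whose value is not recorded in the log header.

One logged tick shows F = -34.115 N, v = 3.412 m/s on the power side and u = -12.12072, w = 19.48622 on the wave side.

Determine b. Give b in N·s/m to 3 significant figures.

b = 2.33 N·s/m

u + w = 7.36550;  u + w = √(2b)·v, so √(2b) = 7.36550/3.412 = 2.15870.
b = (√(2b))²/2 = 4.66001/2 = 2.33000.
(Check via u − w = 2F/√(2b): u − w = -31.60694, 2F/√(2b) = -31.60692.)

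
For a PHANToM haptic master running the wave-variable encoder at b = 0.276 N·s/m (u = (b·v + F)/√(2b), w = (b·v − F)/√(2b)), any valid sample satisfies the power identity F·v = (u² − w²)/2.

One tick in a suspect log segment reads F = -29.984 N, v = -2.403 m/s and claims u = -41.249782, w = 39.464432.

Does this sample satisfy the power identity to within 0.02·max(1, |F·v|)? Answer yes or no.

F·v = (-29.984)×(-2.403) = 72.051552 W.
(u² − w²)/2 = (1701.544515 − 1557.441393)/2 = 72.051561 W.
|Δ| = 0.000009;  2% of max(1, |F·v|) = 1.441031.

yes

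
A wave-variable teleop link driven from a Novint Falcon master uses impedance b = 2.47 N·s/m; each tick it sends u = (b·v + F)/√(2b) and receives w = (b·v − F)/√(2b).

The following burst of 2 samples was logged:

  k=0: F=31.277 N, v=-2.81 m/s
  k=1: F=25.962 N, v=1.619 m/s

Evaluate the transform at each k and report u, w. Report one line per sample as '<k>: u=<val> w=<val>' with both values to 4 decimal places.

k=0: b·v=2.47×(-2.81)=-6.9407; √(2b)=2.2226; u=(-6.9407+31.277)/2.2226=10.9494, w=(-6.9407−31.277)/2.2226=-17.1950
k=1: b·v=2.47×1.619=3.9989; √(2b)=2.2226; u=(3.9989+25.962)/2.2226=13.4801, w=(3.9989−25.962)/2.2226=-9.8817

0: u=10.9494 w=-17.1950
1: u=13.4801 w=-9.8817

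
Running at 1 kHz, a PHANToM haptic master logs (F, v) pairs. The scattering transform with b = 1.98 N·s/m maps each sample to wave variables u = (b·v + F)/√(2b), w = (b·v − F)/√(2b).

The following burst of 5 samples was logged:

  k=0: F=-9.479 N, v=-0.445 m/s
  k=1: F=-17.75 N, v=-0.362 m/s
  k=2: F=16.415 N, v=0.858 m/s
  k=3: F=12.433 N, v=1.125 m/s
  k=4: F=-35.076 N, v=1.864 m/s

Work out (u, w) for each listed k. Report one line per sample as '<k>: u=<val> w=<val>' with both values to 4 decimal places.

k=0: b·v=1.98×(-0.445)=-0.8811; √(2b)=1.9900; u=(-0.8811+(-9.479))/1.9900=-5.2061, w=(-0.8811−(-9.479))/1.9900=4.3206
k=1: b·v=1.98×(-0.362)=-0.7168; √(2b)=1.9900; u=(-0.7168+(-17.75))/1.9900=-9.2799, w=(-0.7168−(-17.75))/1.9900=8.5595
k=2: b·v=1.98×0.858=1.6988; √(2b)=1.9900; u=(1.6988+16.415)/1.9900=9.1025, w=(1.6988−16.415)/1.9900=-7.3951
k=3: b·v=1.98×1.125=2.2275; √(2b)=1.9900; u=(2.2275+12.433)/1.9900=7.3672, w=(2.2275−12.433)/1.9900=-5.1285
k=4: b·v=1.98×1.864=3.6907; √(2b)=1.9900; u=(3.6907+(-35.076))/1.9900=-15.7717, w=(3.6907−(-35.076))/1.9900=19.4810

0: u=-5.2061 w=4.3206
1: u=-9.2799 w=8.5595
2: u=9.1025 w=-7.3951
3: u=7.3672 w=-5.1285
4: u=-15.7717 w=19.4810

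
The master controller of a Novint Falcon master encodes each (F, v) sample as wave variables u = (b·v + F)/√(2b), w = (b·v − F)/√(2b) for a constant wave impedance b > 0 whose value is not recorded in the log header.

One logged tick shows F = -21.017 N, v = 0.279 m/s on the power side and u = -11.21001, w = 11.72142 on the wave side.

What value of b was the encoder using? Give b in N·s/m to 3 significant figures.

b = 1.68 N·s/m

u + w = 0.51141;  u + w = √(2b)·v, so √(2b) = 0.51141/0.279 = 1.83301.
b = (√(2b))²/2 = 3.35993/2 = 1.67996.
(Check via u − w = 2F/√(2b): u − w = -22.93143, 2F/√(2b) = -22.93167.)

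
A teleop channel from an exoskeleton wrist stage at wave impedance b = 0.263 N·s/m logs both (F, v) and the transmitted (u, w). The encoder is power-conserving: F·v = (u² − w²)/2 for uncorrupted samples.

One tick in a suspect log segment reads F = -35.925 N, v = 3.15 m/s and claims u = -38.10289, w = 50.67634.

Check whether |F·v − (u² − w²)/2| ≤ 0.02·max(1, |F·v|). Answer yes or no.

no

F·v = (-35.925)×3.15 = -113.16375 W.
(u² − w²)/2 = (1451.83023 − 2568.09144)/2 = -558.13060 W.
|Δ| = 444.96685;  2% of max(1, |F·v|) = 2.26327.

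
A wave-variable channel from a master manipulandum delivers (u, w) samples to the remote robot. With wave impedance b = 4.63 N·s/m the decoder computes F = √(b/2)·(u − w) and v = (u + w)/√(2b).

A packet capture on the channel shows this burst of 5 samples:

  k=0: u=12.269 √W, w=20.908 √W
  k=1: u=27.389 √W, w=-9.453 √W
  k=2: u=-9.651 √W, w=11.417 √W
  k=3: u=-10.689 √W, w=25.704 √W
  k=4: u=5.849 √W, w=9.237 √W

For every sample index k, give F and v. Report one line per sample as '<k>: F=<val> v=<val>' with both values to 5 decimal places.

0: F=-13.14435 v=10.90264
1: F=56.05556 v=5.89414
2: F=-32.05522 v=0.58034
3: F=-55.37240 v=4.93424
4: F=-5.15488 v=4.95757

k=0: u−w=-8.63900, u+w=33.17700; √(b/2)=1.52151, √(2b)=3.04302; F=1.52151×(-8.639)=-13.14435, v=33.17700/3.04302=10.90264
k=1: u−w=36.84200, u+w=17.93600; √(b/2)=1.52151, √(2b)=3.04302; F=1.52151×36.842=56.05556, v=17.93600/3.04302=5.89414
k=2: u−w=-21.06800, u+w=1.76600; √(b/2)=1.52151, √(2b)=3.04302; F=1.52151×(-21.068)=-32.05522, v=1.76600/3.04302=0.58034
k=3: u−w=-36.39300, u+w=15.01500; √(b/2)=1.52151, √(2b)=3.04302; F=1.52151×(-36.393)=-55.37240, v=15.01500/3.04302=4.93424
k=4: u−w=-3.38800, u+w=15.08600; √(b/2)=1.52151, √(2b)=3.04302; F=1.52151×(-3.388)=-5.15488, v=15.08600/3.04302=4.95757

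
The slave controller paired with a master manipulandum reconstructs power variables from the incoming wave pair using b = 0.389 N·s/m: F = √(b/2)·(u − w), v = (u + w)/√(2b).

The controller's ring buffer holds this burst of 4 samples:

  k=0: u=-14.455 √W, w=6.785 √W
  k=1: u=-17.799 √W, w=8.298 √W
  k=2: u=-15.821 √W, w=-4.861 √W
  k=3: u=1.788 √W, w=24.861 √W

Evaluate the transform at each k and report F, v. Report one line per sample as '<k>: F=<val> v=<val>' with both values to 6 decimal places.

k=0: u−w=-21.240000, u+w=-7.670000; √(b/2)=0.441022, √(2b)=0.882043; F=0.441022×(-21.24)=-9.367298, v=-7.670000/0.882043=-8.695720
k=1: u−w=-26.097000, u+w=-9.501000; √(b/2)=0.441022, √(2b)=0.882043; F=0.441022×(-26.097)=-11.509339, v=-9.501000/0.882043=-10.771583
k=2: u−w=-10.960000, u+w=-20.682000; √(b/2)=0.441022, √(2b)=0.882043; F=0.441022×(-10.96)=-4.833596, v=-20.682000/0.882043=-23.447834
k=3: u−w=-23.073000, u+w=26.649000; √(b/2)=0.441022, √(2b)=0.882043; F=0.441022×(-23.073)=-10.175690, v=26.649000/0.882043=30.212810

0: F=-9.367298 v=-8.695720
1: F=-11.509339 v=-10.771583
2: F=-4.833596 v=-23.447834
3: F=-10.175690 v=30.212810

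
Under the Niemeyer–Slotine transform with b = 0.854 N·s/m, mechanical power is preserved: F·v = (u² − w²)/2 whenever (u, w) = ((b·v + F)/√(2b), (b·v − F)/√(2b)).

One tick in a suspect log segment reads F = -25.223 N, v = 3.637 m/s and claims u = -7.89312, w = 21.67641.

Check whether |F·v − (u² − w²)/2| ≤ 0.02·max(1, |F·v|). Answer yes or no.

no

F·v = (-25.223)×3.637 = -91.73605 W.
(u² − w²)/2 = (62.30134 − 469.86675)/2 = -203.78270 W.
|Δ| = 112.04665;  2% of max(1, |F·v|) = 1.83472.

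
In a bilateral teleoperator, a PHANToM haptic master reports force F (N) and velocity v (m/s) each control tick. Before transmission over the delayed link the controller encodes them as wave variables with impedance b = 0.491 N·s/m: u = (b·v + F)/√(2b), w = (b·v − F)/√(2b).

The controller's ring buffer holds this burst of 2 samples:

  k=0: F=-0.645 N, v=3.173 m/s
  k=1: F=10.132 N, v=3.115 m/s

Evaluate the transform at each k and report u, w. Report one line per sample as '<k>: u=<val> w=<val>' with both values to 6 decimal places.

0: u=0.921272 w=2.223041
1: u=11.767857 w=-8.681019

k=0: b·v=0.491×3.173=1.557943; √(2b)=0.990959; u=(1.557943+(-0.645))/0.990959=0.921272, w=(1.557943−(-0.645))/0.990959=2.223041
k=1: b·v=0.491×3.115=1.529465; √(2b)=0.990959; u=(1.529465+10.132)/0.990959=11.767857, w=(1.529465−10.132)/0.990959=-8.681019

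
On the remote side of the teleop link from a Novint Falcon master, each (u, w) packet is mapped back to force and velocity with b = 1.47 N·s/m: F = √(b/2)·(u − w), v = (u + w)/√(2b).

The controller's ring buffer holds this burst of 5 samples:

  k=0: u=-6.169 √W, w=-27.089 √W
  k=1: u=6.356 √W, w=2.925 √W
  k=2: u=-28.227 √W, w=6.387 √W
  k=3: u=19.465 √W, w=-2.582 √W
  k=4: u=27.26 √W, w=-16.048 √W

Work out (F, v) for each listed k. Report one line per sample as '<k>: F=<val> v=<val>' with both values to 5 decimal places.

0: F=17.93516 v=-19.39646
1: F=2.94147 v=5.41279
2: F=-29.67532 v=-12.73735
3: F=18.90137 v=9.84637
4: F=37.12888 v=6.53897

k=0: u−w=20.92000, u+w=-33.25800; √(b/2)=0.85732, √(2b)=1.71464; F=0.85732×20.92=17.93516, v=-33.25800/1.71464=-19.39646
k=1: u−w=3.43100, u+w=9.28100; √(b/2)=0.85732, √(2b)=1.71464; F=0.85732×3.431=2.94147, v=9.28100/1.71464=5.41279
k=2: u−w=-34.61400, u+w=-21.84000; √(b/2)=0.85732, √(2b)=1.71464; F=0.85732×(-34.614)=-29.67532, v=-21.84000/1.71464=-12.73735
k=3: u−w=22.04700, u+w=16.88300; √(b/2)=0.85732, √(2b)=1.71464; F=0.85732×22.047=18.90137, v=16.88300/1.71464=9.84637
k=4: u−w=43.30800, u+w=11.21200; √(b/2)=0.85732, √(2b)=1.71464; F=0.85732×43.308=37.12888, v=11.21200/1.71464=6.53897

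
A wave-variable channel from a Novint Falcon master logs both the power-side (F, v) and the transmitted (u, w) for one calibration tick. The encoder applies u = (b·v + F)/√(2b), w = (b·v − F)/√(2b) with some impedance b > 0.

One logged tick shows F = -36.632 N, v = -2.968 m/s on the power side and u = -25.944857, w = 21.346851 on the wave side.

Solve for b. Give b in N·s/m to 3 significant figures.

b = 1.2 N·s/m

u + w = -4.598006;  u + w = √(2b)·v, so √(2b) = -4.598006/(-2.968) = 1.549193.
b = (√(2b))²/2 = 2.400000/2 = 1.200000.
(Check via u − w = 2F/√(2b): u − w = -47.291708, 2F/√(2b) = -47.291707.)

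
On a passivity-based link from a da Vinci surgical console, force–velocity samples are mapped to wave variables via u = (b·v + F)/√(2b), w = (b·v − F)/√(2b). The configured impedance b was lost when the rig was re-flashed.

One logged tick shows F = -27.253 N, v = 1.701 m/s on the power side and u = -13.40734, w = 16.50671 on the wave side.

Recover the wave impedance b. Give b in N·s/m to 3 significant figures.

u + w = 3.0994;  u + w = √(2b)·v, so √(2b) = 3.0994/1.701 = 1.8221.
b = (√(2b))²/2 = 3.3200/2 = 1.6600.
(Check via u − w = 2F/√(2b): u − w = -29.9141, 2F/√(2b) = -29.9140.)

b = 1.66 N·s/m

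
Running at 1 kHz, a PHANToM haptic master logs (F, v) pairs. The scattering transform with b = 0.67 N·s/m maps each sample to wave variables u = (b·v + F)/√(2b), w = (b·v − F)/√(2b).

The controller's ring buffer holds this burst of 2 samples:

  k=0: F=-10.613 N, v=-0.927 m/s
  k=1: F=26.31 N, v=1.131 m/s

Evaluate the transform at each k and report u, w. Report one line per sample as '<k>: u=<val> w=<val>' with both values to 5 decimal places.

k=0: b·v=0.67×(-0.927)=-0.62109; √(2b)=1.15758; u=(-0.62109+(-10.613))/1.15758=-9.70478, w=(-0.62109−(-10.613))/1.15758=8.63170
k=1: b·v=0.67×1.131=0.75777; √(2b)=1.15758; u=(0.75777+26.31)/1.15758=23.38299, w=(0.75777−26.31)/1.15758=-22.07376

0: u=-9.70478 w=8.63170
1: u=23.38299 w=-22.07376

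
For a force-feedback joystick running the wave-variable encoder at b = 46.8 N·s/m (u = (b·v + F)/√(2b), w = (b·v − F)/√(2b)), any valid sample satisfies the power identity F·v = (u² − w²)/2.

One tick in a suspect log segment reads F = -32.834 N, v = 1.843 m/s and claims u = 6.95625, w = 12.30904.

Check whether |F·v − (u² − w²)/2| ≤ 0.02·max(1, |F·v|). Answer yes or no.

no

F·v = (-32.834)×1.843 = -60.51306 W.
(u² − w²)/2 = (48.38941 − 151.51247)/2 = -51.56153 W.
|Δ| = 8.95154;  2% of max(1, |F·v|) = 1.21026.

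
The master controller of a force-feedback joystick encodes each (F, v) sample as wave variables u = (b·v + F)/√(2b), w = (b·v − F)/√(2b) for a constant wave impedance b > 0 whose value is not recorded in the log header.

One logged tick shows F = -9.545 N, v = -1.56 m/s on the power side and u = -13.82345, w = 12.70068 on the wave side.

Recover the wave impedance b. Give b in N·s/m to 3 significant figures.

u + w = -1.1228;  u + w = √(2b)·v, so √(2b) = -1.1228/(-1.56) = 0.7197.
b = (√(2b))²/2 = 0.5180/2 = 0.2590.
(Check via u − w = 2F/√(2b): u − w = -26.5241, 2F/√(2b) = -26.5240.)

b = 0.259 N·s/m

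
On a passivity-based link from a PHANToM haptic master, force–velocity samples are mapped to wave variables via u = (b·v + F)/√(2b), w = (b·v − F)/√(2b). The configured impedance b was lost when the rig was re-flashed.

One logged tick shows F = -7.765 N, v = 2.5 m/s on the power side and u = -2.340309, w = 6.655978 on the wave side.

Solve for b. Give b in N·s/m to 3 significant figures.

u + w = 4.315669;  u + w = √(2b)·v, so √(2b) = 4.315669/2.5 = 1.726268.
b = (√(2b))²/2 = 2.980000/2 = 1.490000.
(Check via u − w = 2F/√(2b): u − w = -8.996287, 2F/√(2b) = -8.996288.)

b = 1.49 N·s/m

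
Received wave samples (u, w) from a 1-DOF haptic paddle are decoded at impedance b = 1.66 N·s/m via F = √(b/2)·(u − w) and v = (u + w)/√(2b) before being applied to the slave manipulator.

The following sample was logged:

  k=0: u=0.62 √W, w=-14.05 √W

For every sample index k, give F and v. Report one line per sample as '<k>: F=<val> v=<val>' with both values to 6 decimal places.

0: F=13.365006 v=-7.370670

k=0: u−w=14.670000, u+w=-13.430000; √(b/2)=0.911043, √(2b)=1.822087; F=0.911043×14.67=13.365006, v=-13.430000/1.822087=-7.370670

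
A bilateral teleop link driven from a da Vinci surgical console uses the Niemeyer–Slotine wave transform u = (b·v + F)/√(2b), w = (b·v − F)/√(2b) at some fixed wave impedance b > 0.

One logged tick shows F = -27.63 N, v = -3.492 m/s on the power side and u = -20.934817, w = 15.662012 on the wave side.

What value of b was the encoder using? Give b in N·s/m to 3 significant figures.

u + w = -5.272805;  u + w = √(2b)·v, so √(2b) = -5.272805/(-3.492) = 1.509967.
b = (√(2b))²/2 = 2.280001/2 = 1.140000.
(Check via u − w = 2F/√(2b): u − w = -36.596829, 2F/√(2b) = -36.596825.)

b = 1.14 N·s/m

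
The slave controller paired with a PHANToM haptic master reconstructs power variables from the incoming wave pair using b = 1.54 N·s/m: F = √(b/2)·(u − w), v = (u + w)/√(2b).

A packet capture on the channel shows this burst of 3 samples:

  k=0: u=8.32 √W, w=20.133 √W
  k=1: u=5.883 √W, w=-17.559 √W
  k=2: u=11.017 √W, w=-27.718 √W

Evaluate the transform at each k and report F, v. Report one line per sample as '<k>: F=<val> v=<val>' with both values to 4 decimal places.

k=0: u−w=-11.8130, u+w=28.4530; √(b/2)=0.8775, √(2b)=1.7550; F=0.8775×(-11.813)=-10.3659, v=28.4530/1.7550=16.2126
k=1: u−w=23.4420, u+w=-11.6760; √(b/2)=0.8775, √(2b)=1.7550; F=0.8775×23.442=20.5703, v=-11.6760/1.7550=-6.6530
k=2: u−w=38.7350, u+w=-16.7010; √(b/2)=0.8775, √(2b)=1.7550; F=0.8775×38.735=33.9898, v=-16.7010/1.7550=-9.5163

0: F=-10.3659 v=16.2126
1: F=20.5703 v=-6.6530
2: F=33.9898 v=-9.5163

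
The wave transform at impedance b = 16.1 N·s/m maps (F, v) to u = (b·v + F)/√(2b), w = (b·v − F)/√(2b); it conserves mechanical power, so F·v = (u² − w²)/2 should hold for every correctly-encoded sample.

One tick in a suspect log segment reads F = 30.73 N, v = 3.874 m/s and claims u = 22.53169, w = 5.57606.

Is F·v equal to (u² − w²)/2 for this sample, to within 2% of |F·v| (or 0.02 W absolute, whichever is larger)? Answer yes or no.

no

F·v = 30.73×3.874 = 119.0480 W.
(u² − w²)/2 = (507.6771 − 31.0924)/2 = 238.2923 W.
|Δ| = 119.2443;  2% of max(1, |F·v|) = 2.3810.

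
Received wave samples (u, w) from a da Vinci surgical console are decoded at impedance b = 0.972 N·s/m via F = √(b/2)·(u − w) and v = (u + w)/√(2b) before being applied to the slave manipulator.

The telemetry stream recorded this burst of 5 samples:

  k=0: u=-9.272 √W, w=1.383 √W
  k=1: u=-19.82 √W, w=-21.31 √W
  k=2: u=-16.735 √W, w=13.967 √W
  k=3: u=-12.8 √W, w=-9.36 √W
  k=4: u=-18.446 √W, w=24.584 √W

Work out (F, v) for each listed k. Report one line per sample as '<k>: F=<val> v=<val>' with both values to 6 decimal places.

0: F=-7.427995 v=-5.658142
1: F=1.038734 v=-29.499223
2: F=-21.403500 v=-1.985263
3: F=-2.398151 v=-15.893576
4: F=-29.997805 v=4.402291

k=0: u−w=-10.655000, u+w=-7.889000; √(b/2)=0.697137, √(2b)=1.394274; F=0.697137×(-10.655)=-7.427995, v=-7.889000/1.394274=-5.658142
k=1: u−w=1.490000, u+w=-41.130000; √(b/2)=0.697137, √(2b)=1.394274; F=0.697137×1.49=1.038734, v=-41.130000/1.394274=-29.499223
k=2: u−w=-30.702000, u+w=-2.768000; √(b/2)=0.697137, √(2b)=1.394274; F=0.697137×(-30.702)=-21.403500, v=-2.768000/1.394274=-1.985263
k=3: u−w=-3.440000, u+w=-22.160000; √(b/2)=0.697137, √(2b)=1.394274; F=0.697137×(-3.44)=-2.398151, v=-22.160000/1.394274=-15.893576
k=4: u−w=-43.030000, u+w=6.138000; √(b/2)=0.697137, √(2b)=1.394274; F=0.697137×(-43.03)=-29.997805, v=6.138000/1.394274=4.402291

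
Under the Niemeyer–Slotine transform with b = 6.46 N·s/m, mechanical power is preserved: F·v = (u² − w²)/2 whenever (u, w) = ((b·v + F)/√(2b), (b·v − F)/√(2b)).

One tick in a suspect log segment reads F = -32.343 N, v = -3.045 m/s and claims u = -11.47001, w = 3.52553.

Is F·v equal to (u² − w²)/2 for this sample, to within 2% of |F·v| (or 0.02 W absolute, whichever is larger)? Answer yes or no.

no

F·v = (-32.343)×(-3.045) = 98.48444 W.
(u² − w²)/2 = (131.56113 − 12.42936)/2 = 59.56588 W.
|Δ| = 38.91855;  2% of max(1, |F·v|) = 1.96969.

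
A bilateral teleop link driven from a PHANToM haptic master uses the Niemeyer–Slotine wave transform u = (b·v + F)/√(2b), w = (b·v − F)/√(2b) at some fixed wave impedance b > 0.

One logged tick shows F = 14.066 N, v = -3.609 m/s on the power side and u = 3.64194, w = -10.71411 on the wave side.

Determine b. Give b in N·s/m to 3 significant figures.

u + w = -7.07217;  u + w = √(2b)·v, so √(2b) = -7.07217/(-3.609) = 1.95959.
b = (√(2b))²/2 = 3.84000/2 = 1.92000.
(Check via u − w = 2F/√(2b): u − w = 14.35605, 2F/√(2b) = 14.35604.)

b = 1.92 N·s/m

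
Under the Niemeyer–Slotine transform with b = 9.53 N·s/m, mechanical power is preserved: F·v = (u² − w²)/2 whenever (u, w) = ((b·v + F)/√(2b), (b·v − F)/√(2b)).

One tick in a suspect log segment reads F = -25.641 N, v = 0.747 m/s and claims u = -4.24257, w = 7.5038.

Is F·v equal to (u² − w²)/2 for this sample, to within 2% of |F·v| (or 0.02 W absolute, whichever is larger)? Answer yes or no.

yes

F·v = (-25.641)×0.747 = -19.15383 W.
(u² − w²)/2 = (17.99940 − 56.30701)/2 = -19.15381 W.
|Δ| = 0.00002;  2% of max(1, |F·v|) = 0.38308.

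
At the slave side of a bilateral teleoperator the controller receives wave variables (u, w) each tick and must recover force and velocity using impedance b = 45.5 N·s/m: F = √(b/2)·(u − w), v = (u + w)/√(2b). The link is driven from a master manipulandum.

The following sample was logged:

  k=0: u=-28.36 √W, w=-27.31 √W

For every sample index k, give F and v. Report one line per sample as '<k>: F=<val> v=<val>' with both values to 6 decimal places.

0: F=-5.008181 v=-5.835802

k=0: u−w=-1.050000, u+w=-55.670000; √(b/2)=4.769696, √(2b)=9.539392; F=4.769696×(-1.05)=-5.008181, v=-55.670000/9.539392=-5.835802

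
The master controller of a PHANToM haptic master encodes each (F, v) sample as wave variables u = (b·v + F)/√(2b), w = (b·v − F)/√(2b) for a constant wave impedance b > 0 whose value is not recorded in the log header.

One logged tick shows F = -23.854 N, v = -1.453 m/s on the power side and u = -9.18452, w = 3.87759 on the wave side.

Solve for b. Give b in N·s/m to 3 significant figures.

b = 6.67 N·s/m

u + w = -5.3069;  u + w = √(2b)·v, so √(2b) = -5.3069/(-1.453) = 3.6524.
b = (√(2b))²/2 = 13.3400/2 = 6.6700.
(Check via u − w = 2F/√(2b): u − w = -13.0621, 2F/√(2b) = -13.0621.)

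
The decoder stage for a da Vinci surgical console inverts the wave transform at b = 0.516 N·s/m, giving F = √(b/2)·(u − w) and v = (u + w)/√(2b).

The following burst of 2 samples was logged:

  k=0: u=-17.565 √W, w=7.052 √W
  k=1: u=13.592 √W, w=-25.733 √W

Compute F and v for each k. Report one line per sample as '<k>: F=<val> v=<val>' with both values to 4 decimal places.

0: F=-12.5039 v=-10.3487
1: F=19.9746 v=-11.9513

k=0: u−w=-24.6170, u+w=-10.5130; √(b/2)=0.5079, √(2b)=1.0159; F=0.5079×(-24.617)=-12.5039, v=-10.5130/1.0159=-10.3487
k=1: u−w=39.3250, u+w=-12.1410; √(b/2)=0.5079, √(2b)=1.0159; F=0.5079×39.325=19.9746, v=-12.1410/1.0159=-11.9513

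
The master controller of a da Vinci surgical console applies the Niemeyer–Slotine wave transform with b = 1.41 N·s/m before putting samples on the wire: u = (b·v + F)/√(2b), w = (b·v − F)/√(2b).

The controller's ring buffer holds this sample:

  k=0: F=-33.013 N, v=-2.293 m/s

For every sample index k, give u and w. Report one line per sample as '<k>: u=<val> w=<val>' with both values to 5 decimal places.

k=0: b·v=1.41×(-2.293)=-3.23313; √(2b)=1.67929; u=(-3.23313+(-33.013))/1.67929=-21.58426, w=(-3.23313−(-33.013))/1.67929=17.73365

0: u=-21.58426 w=17.73365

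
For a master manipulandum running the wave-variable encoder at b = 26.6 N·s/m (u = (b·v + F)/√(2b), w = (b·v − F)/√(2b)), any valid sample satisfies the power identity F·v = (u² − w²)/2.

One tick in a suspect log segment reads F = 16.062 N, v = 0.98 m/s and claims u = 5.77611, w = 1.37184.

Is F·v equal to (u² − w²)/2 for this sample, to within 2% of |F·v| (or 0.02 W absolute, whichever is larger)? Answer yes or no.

F·v = 16.062×0.98 = 15.7408 W.
(u² − w²)/2 = (33.3634 − 1.8819)/2 = 15.7408 W.
|Δ| = 0.0000;  2% of max(1, |F·v|) = 0.3148.

yes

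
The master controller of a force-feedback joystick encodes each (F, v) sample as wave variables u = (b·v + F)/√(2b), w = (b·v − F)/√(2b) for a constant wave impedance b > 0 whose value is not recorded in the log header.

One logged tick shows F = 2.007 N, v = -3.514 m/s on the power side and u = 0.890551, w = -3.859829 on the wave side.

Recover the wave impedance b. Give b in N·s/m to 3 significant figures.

u + w = -2.969278;  u + w = √(2b)·v, so √(2b) = -2.969278/(-3.514) = 0.844985.
b = (√(2b))²/2 = 0.714000/2 = 0.357000.
(Check via u − w = 2F/√(2b): u − w = 4.750380, 2F/√(2b) = 4.750379.)

b = 0.357 N·s/m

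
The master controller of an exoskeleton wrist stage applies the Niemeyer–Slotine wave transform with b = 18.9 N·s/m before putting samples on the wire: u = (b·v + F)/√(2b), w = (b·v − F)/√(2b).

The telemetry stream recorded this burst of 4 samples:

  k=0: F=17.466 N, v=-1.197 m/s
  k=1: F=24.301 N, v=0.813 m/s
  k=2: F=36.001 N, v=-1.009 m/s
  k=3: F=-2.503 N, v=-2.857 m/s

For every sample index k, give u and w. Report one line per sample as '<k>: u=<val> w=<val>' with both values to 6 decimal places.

0: u=-0.838835 w=-6.520525
1: u=6.451789 w=-1.453327
2: u=2.753811 w=-8.957315
3: u=-9.189774 w=-8.375549

k=0: b·v=18.9×(-1.197)=-22.623300; √(2b)=6.148170; u=(-22.623300+17.466)/6.148170=-0.838835, w=(-22.623300−17.466)/6.148170=-6.520525
k=1: b·v=18.9×0.813=15.365700; √(2b)=6.148170; u=(15.365700+24.301)/6.148170=6.451789, w=(15.365700−24.301)/6.148170=-1.453327
k=2: b·v=18.9×(-1.009)=-19.070100; √(2b)=6.148170; u=(-19.070100+36.001)/6.148170=2.753811, w=(-19.070100−36.001)/6.148170=-8.957315
k=3: b·v=18.9×(-2.857)=-53.997300; √(2b)=6.148170; u=(-53.997300+(-2.503))/6.148170=-9.189774, w=(-53.997300−(-2.503))/6.148170=-8.375549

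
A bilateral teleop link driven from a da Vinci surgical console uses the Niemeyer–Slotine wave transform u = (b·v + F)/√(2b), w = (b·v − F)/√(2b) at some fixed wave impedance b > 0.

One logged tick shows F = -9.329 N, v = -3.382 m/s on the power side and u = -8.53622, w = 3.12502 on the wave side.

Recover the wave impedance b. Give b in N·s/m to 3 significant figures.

b = 1.28 N·s/m

u + w = -5.41120;  u + w = √(2b)·v, so √(2b) = -5.41120/(-3.382) = 1.60000.
b = (√(2b))²/2 = 2.56000/2 = 1.28000.
(Check via u − w = 2F/√(2b): u − w = -11.66124, 2F/√(2b) = -11.66125.)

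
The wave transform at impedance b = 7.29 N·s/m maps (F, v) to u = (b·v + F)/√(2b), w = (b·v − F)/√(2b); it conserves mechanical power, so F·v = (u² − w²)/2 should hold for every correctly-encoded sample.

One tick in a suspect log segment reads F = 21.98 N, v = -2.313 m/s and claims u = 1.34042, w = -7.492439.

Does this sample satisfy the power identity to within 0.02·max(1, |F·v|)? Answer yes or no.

F·v = 21.98×(-2.313) = -50.839740 W.
(u² − w²)/2 = (1.796726 − 56.136642)/2 = -27.169958 W.
|Δ| = 23.669782;  2% of max(1, |F·v|) = 1.016795.

no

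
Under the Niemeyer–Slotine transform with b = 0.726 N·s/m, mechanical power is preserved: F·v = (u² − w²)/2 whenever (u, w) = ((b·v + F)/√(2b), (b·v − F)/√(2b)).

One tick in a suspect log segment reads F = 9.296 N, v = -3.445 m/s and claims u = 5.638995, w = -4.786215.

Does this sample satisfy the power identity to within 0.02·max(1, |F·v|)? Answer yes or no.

F·v = 9.296×(-3.445) = -32.024720 W.
(u² − w²)/2 = (31.798265 − 22.907854)/2 = 4.445205 W.
|Δ| = 36.469925;  2% of max(1, |F·v|) = 0.640494.

no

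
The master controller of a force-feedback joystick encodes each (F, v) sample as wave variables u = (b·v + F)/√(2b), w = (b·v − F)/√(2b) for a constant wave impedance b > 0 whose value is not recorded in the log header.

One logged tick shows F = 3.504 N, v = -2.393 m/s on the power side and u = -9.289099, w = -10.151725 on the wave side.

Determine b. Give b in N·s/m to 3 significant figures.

u + w = -19.440824;  u + w = √(2b)·v, so √(2b) = -19.440824/(-2.393) = 8.124038.
b = (√(2b))²/2 = 66.000001/2 = 33.000000.
(Check via u − w = 2F/√(2b): u − w = 0.862626, 2F/√(2b) = 0.862625.)

b = 33 N·s/m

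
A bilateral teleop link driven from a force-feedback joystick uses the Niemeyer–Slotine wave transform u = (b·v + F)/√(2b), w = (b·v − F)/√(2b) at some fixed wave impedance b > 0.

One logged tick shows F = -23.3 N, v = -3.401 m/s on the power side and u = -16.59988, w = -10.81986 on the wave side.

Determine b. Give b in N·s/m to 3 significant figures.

b = 32.5 N·s/m

u + w = -27.41974;  u + w = √(2b)·v, so √(2b) = -27.41974/(-3.401) = 8.06226.
b = (√(2b))²/2 = 65.00001/2 = 32.50000.
(Check via u − w = 2F/√(2b): u − w = -5.78002, 2F/√(2b) = -5.78002.)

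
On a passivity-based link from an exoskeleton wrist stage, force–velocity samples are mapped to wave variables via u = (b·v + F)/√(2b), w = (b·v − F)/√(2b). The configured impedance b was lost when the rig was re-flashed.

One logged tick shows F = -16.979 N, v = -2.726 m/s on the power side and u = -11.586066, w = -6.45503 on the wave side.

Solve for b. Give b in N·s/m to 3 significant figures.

b = 21.9 N·s/m

u + w = -18.041096;  u + w = √(2b)·v, so √(2b) = -18.041096/(-2.726) = 6.618157.
b = (√(2b))²/2 = 43.800002/2 = 21.900001.
(Check via u − w = 2F/√(2b): u − w = -5.131036, 2F/√(2b) = -5.131036.)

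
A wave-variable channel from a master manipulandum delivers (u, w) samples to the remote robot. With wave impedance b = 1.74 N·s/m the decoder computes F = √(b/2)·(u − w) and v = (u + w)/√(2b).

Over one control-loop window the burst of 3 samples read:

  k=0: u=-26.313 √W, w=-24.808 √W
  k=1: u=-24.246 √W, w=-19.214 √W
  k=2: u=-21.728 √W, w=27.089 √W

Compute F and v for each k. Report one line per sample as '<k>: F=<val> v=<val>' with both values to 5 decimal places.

k=0: u−w=-1.50500, u+w=-51.12100; √(b/2)=0.93274, √(2b)=1.86548; F=0.93274×(-1.505)=-1.40377, v=-51.12100/1.86548=-27.40373
k=1: u−w=-5.03200, u+w=-43.46000; √(b/2)=0.93274, √(2b)=1.86548; F=0.93274×(-5.032)=-4.69354, v=-43.46000/1.86548=-23.29701
k=2: u−w=-48.81700, u+w=5.36100; √(b/2)=0.93274, √(2b)=1.86548; F=0.93274×(-48.817)=-45.53347, v=5.36100/1.86548=2.87380

0: F=-1.40377 v=-27.40373
1: F=-4.69354 v=-23.29701
2: F=-45.53347 v=2.87380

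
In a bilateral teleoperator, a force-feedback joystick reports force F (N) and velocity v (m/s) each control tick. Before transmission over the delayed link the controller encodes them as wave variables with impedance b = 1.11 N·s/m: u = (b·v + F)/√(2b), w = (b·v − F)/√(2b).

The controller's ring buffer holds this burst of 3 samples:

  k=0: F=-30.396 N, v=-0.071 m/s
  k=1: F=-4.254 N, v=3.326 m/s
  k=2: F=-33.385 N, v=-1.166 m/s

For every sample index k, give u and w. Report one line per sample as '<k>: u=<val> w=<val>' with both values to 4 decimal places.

k=0: b·v=1.11×(-0.071)=-0.0788; √(2b)=1.4900; u=(-0.0788+(-30.396))/1.4900=-20.4534, w=(-0.0788−(-30.396))/1.4900=20.3476
k=1: b·v=1.11×3.326=3.6919; √(2b)=1.4900; u=(3.6919+(-4.254))/1.4900=-0.3773, w=(3.6919−(-4.254))/1.4900=5.3329
k=2: b·v=1.11×(-1.166)=-1.2943; √(2b)=1.4900; u=(-1.2943+(-33.385))/1.4900=-23.2752, w=(-1.2943−(-33.385))/1.4900=21.5379

0: u=-20.4534 w=20.3476
1: u=-0.3773 w=5.3329
2: u=-23.2752 w=21.5379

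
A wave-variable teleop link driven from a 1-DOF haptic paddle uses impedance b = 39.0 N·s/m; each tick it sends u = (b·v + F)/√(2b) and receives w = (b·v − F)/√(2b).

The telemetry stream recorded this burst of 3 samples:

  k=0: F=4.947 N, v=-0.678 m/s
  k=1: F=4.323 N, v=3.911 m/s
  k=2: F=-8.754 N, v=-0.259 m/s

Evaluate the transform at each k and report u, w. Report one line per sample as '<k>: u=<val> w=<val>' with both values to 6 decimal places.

k=0: b·v=39.0×(-0.678)=-26.442000; √(2b)=8.831761; u=(-26.442000+4.947)/8.831761=-2.433829, w=(-26.442000−4.947)/8.831761=-3.554104
k=1: b·v=39.0×3.911=152.529000; √(2b)=8.831761; u=(152.529000+4.323)/8.831761=17.759992, w=(152.529000−4.323)/8.831761=16.781025
k=2: b·v=39.0×(-0.259)=-10.101000; √(2b)=8.831761; u=(-10.101000+(-8.754))/8.831761=-2.134908, w=(-10.101000−(-8.754))/8.831761=-0.152518

0: u=-2.433829 w=-3.554104
1: u=17.759992 w=16.781025
2: u=-2.134908 w=-0.152518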